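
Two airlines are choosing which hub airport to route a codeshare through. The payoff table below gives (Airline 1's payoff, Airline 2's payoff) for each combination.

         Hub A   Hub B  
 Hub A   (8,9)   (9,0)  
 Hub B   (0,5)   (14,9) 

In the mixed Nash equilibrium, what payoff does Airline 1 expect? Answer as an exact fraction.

112/13

Airline 2 mixes with probability q on Hub A, chosen so Airline 1 is indifferent: 8q + 9(1−q) = 0q + 14(1−q) gives q = 5/13.
Airline 1's expected payoff (from either row, since indifferent) is 8·5/13 + 9·8/13 = 112/13.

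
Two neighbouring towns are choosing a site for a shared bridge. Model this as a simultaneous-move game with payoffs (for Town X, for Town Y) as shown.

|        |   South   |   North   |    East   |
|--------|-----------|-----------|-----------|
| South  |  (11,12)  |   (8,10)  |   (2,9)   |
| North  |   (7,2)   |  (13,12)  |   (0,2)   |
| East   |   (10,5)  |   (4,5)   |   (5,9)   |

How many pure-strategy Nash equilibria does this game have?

Both South: Town X gets 11 (best alternative 10); Town Y gets 12 (best alternative 10). Neither deviates — NE.
Both North: Town X gets 13 (best alternative 8); Town Y gets 12 (best alternative 2). Neither deviates — NE.
Both East: Town X gets 5 (best alternative 2); Town Y gets 9 (best alternative 5). Neither deviates — NE.
(East, North) is not a NE: Town X would switch to North (13 > 4).
No other cell survives both best-response checks, so there are 3 pure NE.

3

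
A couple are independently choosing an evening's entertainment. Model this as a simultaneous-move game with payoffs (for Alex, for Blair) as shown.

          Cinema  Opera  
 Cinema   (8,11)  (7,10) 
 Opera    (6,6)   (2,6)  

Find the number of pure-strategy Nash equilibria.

1

Both Cinema: Alex gets 8 (best alternative 6); Blair gets 11 (best alternative 10). Neither deviates — NE.
Both Opera is not a NE: Alex would switch to Cinema (7 > 2).
No other cell survives both best-response checks, so there is 1 pure NE.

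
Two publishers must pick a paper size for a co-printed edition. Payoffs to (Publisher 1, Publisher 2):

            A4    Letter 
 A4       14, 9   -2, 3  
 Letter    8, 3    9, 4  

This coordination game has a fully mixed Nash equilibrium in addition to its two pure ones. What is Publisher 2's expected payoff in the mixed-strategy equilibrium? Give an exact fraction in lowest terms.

27/7

Publisher 1 mixes with probability p on A4, chosen so Publisher 2 is indifferent: 9p + 3(1−p) = 3p + 4(1−p) gives p = 1/7.
Publisher 2's expected payoff is 9·1/7 + 3·6/7 = 27/7.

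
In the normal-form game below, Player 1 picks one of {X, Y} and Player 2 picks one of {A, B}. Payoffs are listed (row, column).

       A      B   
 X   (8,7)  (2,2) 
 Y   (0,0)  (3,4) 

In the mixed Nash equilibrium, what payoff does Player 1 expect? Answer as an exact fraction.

8/3

Player 2 mixes with probability q on A, chosen so Player 1 is indifferent: 8q + 2(1−q) = 0q + 3(1−q) gives q = 1/9.
Player 1's expected payoff (from either row, since indifferent) is 8·1/9 + 2·8/9 = 8/3.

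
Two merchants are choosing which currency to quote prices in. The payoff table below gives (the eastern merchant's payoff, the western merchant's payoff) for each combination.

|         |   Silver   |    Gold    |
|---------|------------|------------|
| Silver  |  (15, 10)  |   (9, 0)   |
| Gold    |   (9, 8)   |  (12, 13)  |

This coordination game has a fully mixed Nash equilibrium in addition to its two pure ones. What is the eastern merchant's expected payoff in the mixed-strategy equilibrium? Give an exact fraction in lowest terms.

11

The western merchant mixes with probability q on Silver, chosen so the eastern merchant is indifferent: 15q + 9(1−q) = 9q + 12(1−q) gives q = 1/3.
The eastern merchant's expected payoff (from either row, since indifferent) is 15·1/3 + 9·2/3 = 11.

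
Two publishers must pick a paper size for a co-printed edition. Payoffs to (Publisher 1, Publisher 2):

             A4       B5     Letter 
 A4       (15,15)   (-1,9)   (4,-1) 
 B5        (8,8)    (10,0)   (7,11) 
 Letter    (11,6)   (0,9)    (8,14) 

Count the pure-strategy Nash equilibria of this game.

Both A4: Publisher 1 gets 15 (best alternative 11); Publisher 2 gets 15 (best alternative 9). Neither deviates — NE.
Both Letter: Publisher 1 gets 8 (best alternative 7); Publisher 2 gets 14 (best alternative 9). Neither deviates — NE.
Both B5 is not a NE: Publisher 2 would switch to Letter (11 > 0).
No other cell survives both best-response checks, so there are 2 pure NE.

2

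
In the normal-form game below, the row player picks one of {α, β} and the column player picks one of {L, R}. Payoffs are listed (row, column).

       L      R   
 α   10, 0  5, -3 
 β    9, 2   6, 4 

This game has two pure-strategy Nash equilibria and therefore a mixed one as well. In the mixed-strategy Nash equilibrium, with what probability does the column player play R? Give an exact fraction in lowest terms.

The column player's mix q on L must make the row player indifferent between α and β.
The row player's payoff from α: 10q + 5(1−q). From β: 9q + 6(1−q).
Set equal: 1q = 1(1−q) → q = 1/2.
Probability on R is 1 − 1/2 = 1/2.

1/2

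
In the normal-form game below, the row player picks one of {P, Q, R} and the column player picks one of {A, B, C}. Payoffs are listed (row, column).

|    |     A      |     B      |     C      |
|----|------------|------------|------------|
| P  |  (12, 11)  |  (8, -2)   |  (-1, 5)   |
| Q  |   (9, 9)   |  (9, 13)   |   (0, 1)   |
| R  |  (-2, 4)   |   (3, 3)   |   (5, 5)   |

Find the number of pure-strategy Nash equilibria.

(P, A): the row player gets 12 (best alternative 9); the column player gets 11 (best alternative 5). Neither deviates — NE.
(Q, B): the row player gets 9 (best alternative 8); the column player gets 13 (best alternative 9). Neither deviates — NE.
(R, C): the row player gets 5 (best alternative 0); the column player gets 5 (best alternative 4). Neither deviates — NE.
(P, C) is not a NE: the row player would switch to R (5 > -1).
No other cell survives both best-response checks, so there are 3 pure NE.

3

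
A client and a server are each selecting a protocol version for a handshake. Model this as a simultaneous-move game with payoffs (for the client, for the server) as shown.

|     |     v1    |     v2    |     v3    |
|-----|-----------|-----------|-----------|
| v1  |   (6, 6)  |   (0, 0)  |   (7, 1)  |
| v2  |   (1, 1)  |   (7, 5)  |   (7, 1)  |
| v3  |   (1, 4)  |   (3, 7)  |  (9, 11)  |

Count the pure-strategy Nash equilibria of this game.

Both v1: the client gets 6 (best alternative 1); the server gets 6 (best alternative 1). Neither deviates — NE.
Both v2: the client gets 7 (best alternative 3); the server gets 5 (best alternative 1). Neither deviates — NE.
Both v3: the client gets 9 (best alternative 7); the server gets 11 (best alternative 7). Neither deviates — NE.
(v1, v2) is not a NE: the client would switch to v2 (7 > 0).
No other cell survives both best-response checks, so there are 3 pure NE.

3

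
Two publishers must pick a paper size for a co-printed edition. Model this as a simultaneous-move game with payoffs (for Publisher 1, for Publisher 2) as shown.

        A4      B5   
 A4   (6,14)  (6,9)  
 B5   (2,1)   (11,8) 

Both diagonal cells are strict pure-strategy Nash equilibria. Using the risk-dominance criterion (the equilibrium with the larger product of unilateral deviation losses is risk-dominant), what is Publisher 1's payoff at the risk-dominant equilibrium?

11

At both A4: Publisher 1 loses 6 − 2 = 4 by deviating; Publisher 2 loses 14 − 9 = 5. Product = 4·5 = 20.
At both B5: Publisher 1 loses 11 − 6 = 5 by deviating; Publisher 2 loses 8 − 1 = 7. Product = 5·7 = 35.
35 > 20, so both B5 is risk-dominant. Publisher 1's payoff there is 11.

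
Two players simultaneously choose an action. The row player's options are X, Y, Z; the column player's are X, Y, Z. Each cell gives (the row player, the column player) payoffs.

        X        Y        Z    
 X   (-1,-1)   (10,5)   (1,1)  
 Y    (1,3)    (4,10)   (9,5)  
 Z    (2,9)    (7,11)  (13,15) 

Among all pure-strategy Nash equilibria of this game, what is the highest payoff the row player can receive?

13

(X, Y) is a pure NE (the row player: 10 ≥ 7; the column player: 5 ≥ 1). The row player gets 10.
Both Z is a pure NE (the row player: 13 ≥ 9; the column player: 15 ≥ 11). The row player gets 13.
Every other cell has a profitable deviation for at least one player. Highest of {10, 13} is 13.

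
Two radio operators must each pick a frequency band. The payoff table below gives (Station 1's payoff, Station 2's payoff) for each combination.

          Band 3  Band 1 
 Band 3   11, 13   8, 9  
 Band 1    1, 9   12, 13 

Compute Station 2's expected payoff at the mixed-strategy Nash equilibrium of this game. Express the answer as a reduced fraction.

11

Station 1 mixes with probability p on Band 3, chosen so Station 2 is indifferent: 13p + 9(1−p) = 9p + 13(1−p) gives p = 1/2.
Station 2's expected payoff is 13·1/2 + 9·1/2 = 11.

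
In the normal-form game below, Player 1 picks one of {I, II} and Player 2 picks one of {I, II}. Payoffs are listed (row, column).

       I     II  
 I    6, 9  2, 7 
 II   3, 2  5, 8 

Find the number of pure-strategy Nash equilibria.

Both I: Player 1 gets 6 (best alternative 3); Player 2 gets 9 (best alternative 7). Neither deviates — NE.
Both II: Player 1 gets 5 (best alternative 2); Player 2 gets 8 (best alternative 2). Neither deviates — NE.
(II, I) is not a NE: Player 1 would switch to I (6 > 3).
No other cell survives both best-response checks, so there are 2 pure NE.

2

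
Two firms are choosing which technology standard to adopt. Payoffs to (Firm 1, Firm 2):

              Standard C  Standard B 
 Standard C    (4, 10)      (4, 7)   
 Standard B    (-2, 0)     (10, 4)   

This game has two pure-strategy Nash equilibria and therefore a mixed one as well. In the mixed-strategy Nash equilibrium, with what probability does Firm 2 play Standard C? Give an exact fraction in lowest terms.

Firm 2's mix q on Standard C must make Firm 1 indifferent between Standard C and Standard B.
Firm 1's payoff from Standard C: 4q + 4(1−q). From Standard B: (-2)q + 10(1−q).
Set equal: 6q = 6(1−q) → q = 6/12 = 1/2.

1/2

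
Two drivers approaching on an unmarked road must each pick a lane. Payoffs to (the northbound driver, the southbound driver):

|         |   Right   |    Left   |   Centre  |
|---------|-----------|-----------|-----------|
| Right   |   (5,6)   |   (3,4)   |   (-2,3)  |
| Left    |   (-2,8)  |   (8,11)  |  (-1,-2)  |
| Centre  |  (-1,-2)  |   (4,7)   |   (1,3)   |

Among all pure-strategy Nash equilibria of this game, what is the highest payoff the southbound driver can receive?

Both Right is a pure NE (the northbound driver: 5 ≥ -1; the southbound driver: 6 ≥ 4). The southbound driver gets 6.
Both Left is a pure NE (the northbound driver: 8 ≥ 4; the southbound driver: 11 ≥ 8). The southbound driver gets 11.
Every other cell has a profitable deviation for at least one player. Highest of {6, 11} is 11.

11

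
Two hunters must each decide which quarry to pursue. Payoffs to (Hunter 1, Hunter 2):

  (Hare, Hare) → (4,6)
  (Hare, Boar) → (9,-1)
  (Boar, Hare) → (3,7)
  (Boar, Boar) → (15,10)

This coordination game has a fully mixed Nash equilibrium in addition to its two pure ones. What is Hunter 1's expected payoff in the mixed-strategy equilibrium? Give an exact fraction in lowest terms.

33/7

Hunter 2 mixes with probability q on Hare, chosen so Hunter 1 is indifferent: 4q + 9(1−q) = 3q + 15(1−q) gives q = 6/7.
Hunter 1's expected payoff (from either row, since indifferent) is 4·6/7 + 9·1/7 = 33/7.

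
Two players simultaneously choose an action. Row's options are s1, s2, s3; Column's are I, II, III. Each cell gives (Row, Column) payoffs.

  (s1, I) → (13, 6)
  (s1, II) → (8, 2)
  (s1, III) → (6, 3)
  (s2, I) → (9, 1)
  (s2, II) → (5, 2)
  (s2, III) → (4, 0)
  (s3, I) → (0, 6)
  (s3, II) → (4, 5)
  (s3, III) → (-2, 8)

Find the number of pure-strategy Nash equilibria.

1

(s1, I): Row gets 13 (best alternative 9); Column gets 6 (best alternative 3). Neither deviates — NE.
(s3, III) is not a NE: Row would switch to s1 (6 > -2).
No other cell survives both best-response checks, so there is 1 pure NE.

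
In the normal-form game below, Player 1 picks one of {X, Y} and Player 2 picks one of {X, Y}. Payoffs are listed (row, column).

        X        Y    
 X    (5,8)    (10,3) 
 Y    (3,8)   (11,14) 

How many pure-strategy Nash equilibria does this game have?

Both X: Player 1 gets 5 (best alternative 3); Player 2 gets 8 (best alternative 3). Neither deviates — NE.
Both Y: Player 1 gets 11 (best alternative 10); Player 2 gets 14 (best alternative 8). Neither deviates — NE.
(Y, X) is not a NE: Player 1 would switch to X (5 > 3).
No other cell survives both best-response checks, so there are 2 pure NE.

2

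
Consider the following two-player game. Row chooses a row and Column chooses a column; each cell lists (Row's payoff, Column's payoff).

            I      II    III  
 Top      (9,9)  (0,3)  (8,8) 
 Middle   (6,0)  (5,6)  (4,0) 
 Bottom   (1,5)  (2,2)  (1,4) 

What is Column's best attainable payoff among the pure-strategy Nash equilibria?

9

(Top, I) is a pure NE (Row: 9 ≥ 6; Column: 9 ≥ 8). Column gets 9.
(Middle, II) is a pure NE (Row: 5 ≥ 2; Column: 6 ≥ 0). Column gets 6.
Every other cell has a profitable deviation for at least one player. Highest of {9, 6} is 9.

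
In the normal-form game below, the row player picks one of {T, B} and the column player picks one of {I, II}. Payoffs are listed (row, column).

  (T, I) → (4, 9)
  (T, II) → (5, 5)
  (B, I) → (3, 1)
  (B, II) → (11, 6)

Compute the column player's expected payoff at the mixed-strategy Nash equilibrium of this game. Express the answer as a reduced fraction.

The row player mixes with probability p on T, chosen so the column player is indifferent: 9p + 1(1−p) = 5p + 6(1−p) gives p = 5/9.
The column player's expected payoff is 9·5/9 + 1·4/9 = 49/9.

49/9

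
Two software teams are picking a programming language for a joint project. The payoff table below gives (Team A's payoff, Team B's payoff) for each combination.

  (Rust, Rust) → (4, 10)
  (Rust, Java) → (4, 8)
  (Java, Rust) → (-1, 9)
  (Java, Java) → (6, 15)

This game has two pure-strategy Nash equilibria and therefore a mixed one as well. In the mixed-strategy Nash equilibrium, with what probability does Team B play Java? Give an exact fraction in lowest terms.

5/7

Team B's mix q on Rust must make Team A indifferent between Rust and Java.
Team A's payoff from Rust: 4q + 4(1−q). From Java: (-1)q + 6(1−q).
Set equal: 5q = 2(1−q) → q = 2/7.
Probability on Java is 1 − 2/7 = 5/7.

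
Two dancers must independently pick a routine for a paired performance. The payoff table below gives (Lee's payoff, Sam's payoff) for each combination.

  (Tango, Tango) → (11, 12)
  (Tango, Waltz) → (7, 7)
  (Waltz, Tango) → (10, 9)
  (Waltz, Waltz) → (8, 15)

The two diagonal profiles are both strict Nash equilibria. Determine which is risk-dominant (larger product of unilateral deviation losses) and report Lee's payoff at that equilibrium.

At both Tango: Lee loses 11 − 10 = 1 by deviating; Sam loses 12 − 7 = 5. Product = 1·5 = 5.
At both Waltz: Lee loses 8 − 7 = 1 by deviating; Sam loses 15 − 9 = 6. Product = 1·6 = 6.
6 > 5, so both Waltz is risk-dominant. Lee's payoff there is 8.

8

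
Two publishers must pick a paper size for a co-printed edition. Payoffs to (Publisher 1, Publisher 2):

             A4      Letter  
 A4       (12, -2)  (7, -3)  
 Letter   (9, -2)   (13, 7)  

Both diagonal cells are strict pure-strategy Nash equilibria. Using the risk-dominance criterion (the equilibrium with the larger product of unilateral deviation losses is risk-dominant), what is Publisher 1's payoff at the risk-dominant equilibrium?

13

At both A4: Publisher 1 loses 12 − 9 = 3 by deviating; Publisher 2 loses -2 − (-3) = 1. Product = 3·1 = 3.
At both Letter: Publisher 1 loses 13 − 7 = 6 by deviating; Publisher 2 loses 7 − (-2) = 9. Product = 6·9 = 54.
54 > 3, so both Letter is risk-dominant. Publisher 1's payoff there is 13.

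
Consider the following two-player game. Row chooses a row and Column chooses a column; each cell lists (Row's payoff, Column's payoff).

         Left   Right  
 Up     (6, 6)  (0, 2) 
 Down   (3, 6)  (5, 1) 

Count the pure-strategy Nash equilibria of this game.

(Up, Left): Row gets 6 (best alternative 3); Column gets 6 (best alternative 2). Neither deviates — NE.
(Down, Right) is not a NE: Column would switch to Left (6 > 1).
No other cell survives both best-response checks, so there is 1 pure NE.

1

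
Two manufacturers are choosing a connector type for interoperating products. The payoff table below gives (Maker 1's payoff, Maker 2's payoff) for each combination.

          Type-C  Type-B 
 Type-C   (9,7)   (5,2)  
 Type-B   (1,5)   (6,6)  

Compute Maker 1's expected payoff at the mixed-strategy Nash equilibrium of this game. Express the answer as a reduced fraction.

Maker 2 mixes with probability q on Type-C, chosen so Maker 1 is indifferent: 9q + 5(1−q) = 1q + 6(1−q) gives q = 1/9.
Maker 1's expected payoff (from either row, since indifferent) is 9·1/9 + 5·8/9 = 49/9.

49/9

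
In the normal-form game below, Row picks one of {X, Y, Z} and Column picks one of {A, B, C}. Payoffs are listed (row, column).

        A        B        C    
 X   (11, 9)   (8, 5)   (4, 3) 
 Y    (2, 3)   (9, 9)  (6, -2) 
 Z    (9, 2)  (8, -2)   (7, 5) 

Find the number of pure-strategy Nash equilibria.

3

(X, A): Row gets 11 (best alternative 9); Column gets 9 (best alternative 5). Neither deviates — NE.
(Y, B): Row gets 9 (best alternative 8); Column gets 9 (best alternative 3). Neither deviates — NE.
(Z, C): Row gets 7 (best alternative 6); Column gets 5 (best alternative 2). Neither deviates — NE.
(Y, C) is not a NE: Row would switch to Z (7 > 6).
No other cell survives both best-response checks, so there are 3 pure NE.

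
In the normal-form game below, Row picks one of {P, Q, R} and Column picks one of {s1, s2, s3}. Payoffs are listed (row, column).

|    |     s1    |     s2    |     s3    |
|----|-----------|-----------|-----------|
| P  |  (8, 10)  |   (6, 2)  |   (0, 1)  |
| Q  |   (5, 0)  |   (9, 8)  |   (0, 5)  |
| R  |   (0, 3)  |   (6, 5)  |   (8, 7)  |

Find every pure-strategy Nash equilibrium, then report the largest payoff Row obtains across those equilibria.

9

(P, s1) is a pure NE (Row: 8 ≥ 5; Column: 10 ≥ 2). Row gets 8.
(Q, s2) is a pure NE (Row: 9 ≥ 6; Column: 8 ≥ 5). Row gets 9.
(R, s3) is a pure NE (Row: 8 ≥ 0; Column: 7 ≥ 5). Row gets 8.
Every other cell has a profitable deviation for at least one player. Highest of {8, 9, 8} is 9.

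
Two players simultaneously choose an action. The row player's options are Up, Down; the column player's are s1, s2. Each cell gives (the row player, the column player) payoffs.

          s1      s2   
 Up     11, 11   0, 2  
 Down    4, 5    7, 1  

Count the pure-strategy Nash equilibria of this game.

1

(Up, s1): the row player gets 11 (best alternative 4); the column player gets 11 (best alternative 2). Neither deviates — NE.
(Down, s2) is not a NE: the column player would switch to s1 (5 > 1).
No other cell survives both best-response checks, so there is 1 pure NE.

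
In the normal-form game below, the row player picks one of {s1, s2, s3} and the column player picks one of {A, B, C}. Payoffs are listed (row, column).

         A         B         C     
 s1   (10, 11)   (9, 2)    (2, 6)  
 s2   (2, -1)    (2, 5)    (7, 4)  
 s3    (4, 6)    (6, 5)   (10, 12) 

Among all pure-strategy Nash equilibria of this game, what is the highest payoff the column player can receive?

12

(s1, A) is a pure NE (the row player: 10 ≥ 4; the column player: 11 ≥ 6). The column player gets 11.
(s3, C) is a pure NE (the row player: 10 ≥ 7; the column player: 12 ≥ 6). The column player gets 12.
Every other cell has a profitable deviation for at least one player. Highest of {11, 12} is 12.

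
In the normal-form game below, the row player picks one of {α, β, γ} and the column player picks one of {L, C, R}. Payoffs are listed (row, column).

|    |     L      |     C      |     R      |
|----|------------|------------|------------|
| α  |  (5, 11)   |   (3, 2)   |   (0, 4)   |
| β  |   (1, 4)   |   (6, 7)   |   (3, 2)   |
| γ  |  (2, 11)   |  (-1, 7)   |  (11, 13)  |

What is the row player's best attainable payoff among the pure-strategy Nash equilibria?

(α, L) is a pure NE (the row player: 5 ≥ 2; the column player: 11 ≥ 4). The row player gets 5.
(β, C) is a pure NE (the row player: 6 ≥ 3; the column player: 7 ≥ 4). The row player gets 6.
(γ, R) is a pure NE (the row player: 11 ≥ 3; the column player: 13 ≥ 11). The row player gets 11.
Every other cell has a profitable deviation for at least one player. Highest of {5, 6, 11} is 11.

11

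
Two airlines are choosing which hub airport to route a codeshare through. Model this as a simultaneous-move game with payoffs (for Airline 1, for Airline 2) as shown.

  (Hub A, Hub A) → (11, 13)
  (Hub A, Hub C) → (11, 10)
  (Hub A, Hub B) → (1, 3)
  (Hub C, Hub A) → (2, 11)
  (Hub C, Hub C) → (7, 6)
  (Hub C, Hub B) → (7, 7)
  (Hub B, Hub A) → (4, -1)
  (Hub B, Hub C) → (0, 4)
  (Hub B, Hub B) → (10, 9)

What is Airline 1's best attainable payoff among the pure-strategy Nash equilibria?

11

Both Hub A is a pure NE (Airline 1: 11 ≥ 4; Airline 2: 13 ≥ 10). Airline 1 gets 11.
Both Hub B is a pure NE (Airline 1: 10 ≥ 7; Airline 2: 9 ≥ 4). Airline 1 gets 10.
Every other cell has a profitable deviation for at least one player. Highest of {11, 10} is 11.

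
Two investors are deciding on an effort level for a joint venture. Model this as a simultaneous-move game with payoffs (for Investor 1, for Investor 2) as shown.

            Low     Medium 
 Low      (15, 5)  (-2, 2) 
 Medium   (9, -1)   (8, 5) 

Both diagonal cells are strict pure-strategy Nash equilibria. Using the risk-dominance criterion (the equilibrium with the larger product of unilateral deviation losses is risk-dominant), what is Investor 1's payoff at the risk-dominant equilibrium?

At both Low: Investor 1 loses 15 − 9 = 6 by deviating; Investor 2 loses 5 − 2 = 3. Product = 6·3 = 18.
At both Medium: Investor 1 loses 8 − (-2) = 10 by deviating; Investor 2 loses 5 − (-1) = 6. Product = 10·6 = 60.
60 > 18, so both Medium is risk-dominant. Investor 1's payoff there is 8.

8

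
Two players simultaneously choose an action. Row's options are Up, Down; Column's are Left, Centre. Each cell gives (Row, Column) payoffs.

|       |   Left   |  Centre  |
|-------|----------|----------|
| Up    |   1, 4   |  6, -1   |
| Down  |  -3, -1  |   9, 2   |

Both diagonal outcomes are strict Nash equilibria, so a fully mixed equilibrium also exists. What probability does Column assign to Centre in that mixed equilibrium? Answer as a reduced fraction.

4/7

Column's mix q on Left must make Row indifferent between Up and Down.
Row's payoff from Up: 1q + 6(1−q). From Down: (-3)q + 9(1−q).
Set equal: 4q = 3(1−q) → q = 3/7.
Probability on Centre is 1 − 3/7 = 4/7.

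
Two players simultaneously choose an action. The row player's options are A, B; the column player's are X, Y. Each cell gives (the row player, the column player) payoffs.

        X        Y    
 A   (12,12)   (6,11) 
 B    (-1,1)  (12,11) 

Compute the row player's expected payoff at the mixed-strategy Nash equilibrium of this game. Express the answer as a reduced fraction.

The column player mixes with probability q on X, chosen so the row player is indifferent: 12q + 6(1−q) = (-1)q + 12(1−q) gives q = 6/19.
The row player's expected payoff (from either row, since indifferent) is 12·6/19 + 6·13/19 = 150/19.

150/19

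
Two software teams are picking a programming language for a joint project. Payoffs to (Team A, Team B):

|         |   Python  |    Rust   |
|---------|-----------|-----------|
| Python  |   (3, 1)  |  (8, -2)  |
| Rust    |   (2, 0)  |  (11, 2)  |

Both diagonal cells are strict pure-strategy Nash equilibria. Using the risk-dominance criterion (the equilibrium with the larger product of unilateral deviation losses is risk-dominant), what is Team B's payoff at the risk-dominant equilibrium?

At both Python: Team A loses 3 − 2 = 1 by deviating; Team B loses 1 − (-2) = 3. Product = 1·3 = 3.
At both Rust: Team A loses 11 − 8 = 3 by deviating; Team B loses 2 − 0 = 2. Product = 3·2 = 6.
6 > 3, so both Rust is risk-dominant. Team B's payoff there is 2.

2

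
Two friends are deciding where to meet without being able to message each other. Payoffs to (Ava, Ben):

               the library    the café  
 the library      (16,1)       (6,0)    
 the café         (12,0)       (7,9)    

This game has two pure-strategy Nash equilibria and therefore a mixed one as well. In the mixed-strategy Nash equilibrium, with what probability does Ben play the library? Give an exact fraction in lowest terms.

1/5

Ben's mix q on the library must make Ava indifferent between the library and the café.
Ava's payoff from the library: 16q + 6(1−q). From the café: 12q + 7(1−q).
Set equal: 4q = 1(1−q) → q = 1/5.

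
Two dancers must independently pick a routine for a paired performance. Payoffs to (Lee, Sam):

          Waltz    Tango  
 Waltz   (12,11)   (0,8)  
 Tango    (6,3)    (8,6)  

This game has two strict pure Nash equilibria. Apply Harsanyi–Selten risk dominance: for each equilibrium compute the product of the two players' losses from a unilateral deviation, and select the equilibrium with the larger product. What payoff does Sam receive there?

6

At both Waltz: Lee loses 12 − 6 = 6 by deviating; Sam loses 11 − 8 = 3. Product = 6·3 = 18.
At both Tango: Lee loses 8 − 0 = 8 by deviating; Sam loses 6 − 3 = 3. Product = 8·3 = 24.
24 > 18, so both Tango is risk-dominant. Sam's payoff there is 6.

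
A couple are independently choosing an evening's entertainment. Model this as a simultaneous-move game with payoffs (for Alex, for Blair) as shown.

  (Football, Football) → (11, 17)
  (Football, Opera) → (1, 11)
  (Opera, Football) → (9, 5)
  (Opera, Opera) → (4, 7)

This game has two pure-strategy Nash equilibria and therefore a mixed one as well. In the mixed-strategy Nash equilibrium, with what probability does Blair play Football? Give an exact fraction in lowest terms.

Blair's mix q on Football must make Alex indifferent between Football and Opera.
Alex's payoff from Football: 11q + 1(1−q). From Opera: 9q + 4(1−q).
Set equal: 2q = 3(1−q) → q = 3/5.

3/5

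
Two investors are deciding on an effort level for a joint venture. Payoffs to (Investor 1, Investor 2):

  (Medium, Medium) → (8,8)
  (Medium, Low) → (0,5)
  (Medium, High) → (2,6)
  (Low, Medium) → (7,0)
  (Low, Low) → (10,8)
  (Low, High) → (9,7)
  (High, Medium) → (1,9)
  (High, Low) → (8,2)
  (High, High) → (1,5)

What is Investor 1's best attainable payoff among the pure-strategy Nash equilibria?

Both Medium is a pure NE (Investor 1: 8 ≥ 7; Investor 2: 8 ≥ 6). Investor 1 gets 8.
Both Low is a pure NE (Investor 1: 10 ≥ 8; Investor 2: 8 ≥ 7). Investor 1 gets 10.
Every other cell has a profitable deviation for at least one player. Highest of {8, 10} is 10.

10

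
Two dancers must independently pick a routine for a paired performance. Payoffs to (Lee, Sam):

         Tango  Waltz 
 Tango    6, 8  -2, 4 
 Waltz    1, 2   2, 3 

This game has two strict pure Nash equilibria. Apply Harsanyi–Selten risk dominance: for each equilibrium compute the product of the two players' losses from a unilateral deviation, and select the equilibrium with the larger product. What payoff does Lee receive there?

At both Tango: Lee loses 6 − 1 = 5 by deviating; Sam loses 8 − 4 = 4. Product = 5·4 = 20.
At both Waltz: Lee loses 2 − (-2) = 4 by deviating; Sam loses 3 − 2 = 1. Product = 4·1 = 4.
20 > 4, so both Tango is risk-dominant. Lee's payoff there is 6.

6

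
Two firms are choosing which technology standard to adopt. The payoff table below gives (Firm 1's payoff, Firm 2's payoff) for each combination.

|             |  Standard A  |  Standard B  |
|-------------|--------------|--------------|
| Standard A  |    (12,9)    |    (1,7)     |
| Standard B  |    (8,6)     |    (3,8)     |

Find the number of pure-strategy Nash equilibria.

Both Standard A: Firm 1 gets 12 (best alternative 8); Firm 2 gets 9 (best alternative 7). Neither deviates — NE.
Both Standard B: Firm 1 gets 3 (best alternative 1); Firm 2 gets 8 (best alternative 6). Neither deviates — NE.
(Standard B, Standard A) is not a NE: Firm 1 would switch to Standard A (12 > 8).
No other cell survives both best-response checks, so there are 2 pure NE.

2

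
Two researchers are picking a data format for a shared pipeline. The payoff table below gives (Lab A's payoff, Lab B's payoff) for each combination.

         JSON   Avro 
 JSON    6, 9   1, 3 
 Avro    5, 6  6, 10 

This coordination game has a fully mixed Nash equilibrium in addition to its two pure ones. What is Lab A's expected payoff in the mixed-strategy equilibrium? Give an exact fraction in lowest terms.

Lab B mixes with probability q on JSON, chosen so Lab A is indifferent: 6q + 1(1−q) = 5q + 6(1−q) gives q = 5/6.
Lab A's expected payoff (from either row, since indifferent) is 6·5/6 + 1·1/6 = 31/6.

31/6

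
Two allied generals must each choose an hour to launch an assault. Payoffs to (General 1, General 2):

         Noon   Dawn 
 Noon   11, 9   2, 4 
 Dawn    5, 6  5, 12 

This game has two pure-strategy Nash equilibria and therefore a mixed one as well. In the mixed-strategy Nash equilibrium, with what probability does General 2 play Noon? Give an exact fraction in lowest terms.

General 2's mix q on Noon must make General 1 indifferent between Noon and Dawn.
General 1's payoff from Noon: 11q + 2(1−q). From Dawn: 5q + 5(1−q).
Set equal: 6q = 3(1−q) → q = 3/9 = 1/3.

1/3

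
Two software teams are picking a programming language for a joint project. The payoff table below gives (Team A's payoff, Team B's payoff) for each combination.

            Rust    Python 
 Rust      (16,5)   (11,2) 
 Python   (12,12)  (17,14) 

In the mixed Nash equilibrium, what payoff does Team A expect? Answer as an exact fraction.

14

Team B mixes with probability q on Rust, chosen so Team A is indifferent: 16q + 11(1−q) = 12q + 17(1−q) gives q = 3/5.
Team A's expected payoff (from either row, since indifferent) is 16·3/5 + 11·2/5 = 14.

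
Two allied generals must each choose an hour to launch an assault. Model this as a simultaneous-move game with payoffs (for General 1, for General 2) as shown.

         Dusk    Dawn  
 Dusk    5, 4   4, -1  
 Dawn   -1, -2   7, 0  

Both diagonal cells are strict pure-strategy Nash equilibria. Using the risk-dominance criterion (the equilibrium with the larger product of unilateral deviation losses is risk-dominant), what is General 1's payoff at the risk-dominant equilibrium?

At both Dusk: General 1 loses 5 − (-1) = 6 by deviating; General 2 loses 4 − (-1) = 5. Product = 6·5 = 30.
At both Dawn: General 1 loses 7 − 4 = 3 by deviating; General 2 loses 0 − (-2) = 2. Product = 3·2 = 6.
30 > 6, so both Dusk is risk-dominant. General 1's payoff there is 5.

5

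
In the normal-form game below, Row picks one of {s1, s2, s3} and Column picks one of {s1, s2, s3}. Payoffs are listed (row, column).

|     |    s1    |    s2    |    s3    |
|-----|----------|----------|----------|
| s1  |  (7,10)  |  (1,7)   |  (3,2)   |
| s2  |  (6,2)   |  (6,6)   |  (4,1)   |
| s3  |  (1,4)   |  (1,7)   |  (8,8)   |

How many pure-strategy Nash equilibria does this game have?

3

Both s1: Row gets 7 (best alternative 6); Column gets 10 (best alternative 7). Neither deviates — NE.
Both s2: Row gets 6 (best alternative 1); Column gets 6 (best alternative 2). Neither deviates — NE.
Both s3: Row gets 8 (best alternative 4); Column gets 8 (best alternative 7). Neither deviates — NE.
(s3, s2) is not a NE: Row would switch to s2 (6 > 1).
No other cell survives both best-response checks, so there are 3 pure NE.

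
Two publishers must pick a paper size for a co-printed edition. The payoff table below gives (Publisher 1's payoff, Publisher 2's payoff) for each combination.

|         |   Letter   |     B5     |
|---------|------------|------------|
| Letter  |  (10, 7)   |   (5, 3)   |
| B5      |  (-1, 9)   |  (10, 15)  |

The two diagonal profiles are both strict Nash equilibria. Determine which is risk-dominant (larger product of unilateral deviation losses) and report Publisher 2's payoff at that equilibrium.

At both Letter: Publisher 1 loses 10 − (-1) = 11 by deviating; Publisher 2 loses 7 − 3 = 4. Product = 11·4 = 44.
At both B5: Publisher 1 loses 10 − 5 = 5 by deviating; Publisher 2 loses 15 − 9 = 6. Product = 5·6 = 30.
44 > 30, so both Letter is risk-dominant. Publisher 2's payoff there is 7.

7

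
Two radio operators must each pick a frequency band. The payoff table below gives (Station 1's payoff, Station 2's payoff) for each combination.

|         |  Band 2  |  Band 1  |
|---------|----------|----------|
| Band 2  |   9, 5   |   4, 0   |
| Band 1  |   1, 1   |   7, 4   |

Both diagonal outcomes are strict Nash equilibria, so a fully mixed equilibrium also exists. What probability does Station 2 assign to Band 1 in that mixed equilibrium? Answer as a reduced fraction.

Station 2's mix q on Band 2 must make Station 1 indifferent between Band 2 and Band 1.
Station 1's payoff from Band 2: 9q + 4(1−q). From Band 1: 1q + 7(1−q).
Set equal: 8q = 3(1−q) → q = 3/11.
Probability on Band 1 is 1 − 3/11 = 8/11.

8/11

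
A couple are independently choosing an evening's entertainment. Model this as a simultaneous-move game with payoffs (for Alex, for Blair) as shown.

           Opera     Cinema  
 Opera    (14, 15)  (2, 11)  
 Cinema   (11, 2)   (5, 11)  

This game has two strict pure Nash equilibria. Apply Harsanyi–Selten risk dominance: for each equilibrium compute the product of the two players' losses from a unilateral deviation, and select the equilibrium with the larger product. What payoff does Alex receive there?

5

At both Opera: Alex loses 14 − 11 = 3 by deviating; Blair loses 15 − 11 = 4. Product = 3·4 = 12.
At both Cinema: Alex loses 5 − 2 = 3 by deviating; Blair loses 11 − 2 = 9. Product = 3·9 = 27.
27 > 12, so both Cinema is risk-dominant. Alex's payoff there is 5.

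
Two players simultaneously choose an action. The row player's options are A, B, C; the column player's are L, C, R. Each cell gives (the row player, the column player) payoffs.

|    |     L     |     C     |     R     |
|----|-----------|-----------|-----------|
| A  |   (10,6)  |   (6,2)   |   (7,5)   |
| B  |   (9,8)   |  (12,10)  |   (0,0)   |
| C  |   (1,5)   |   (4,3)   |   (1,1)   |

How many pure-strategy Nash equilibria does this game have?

2

(A, L): the row player gets 10 (best alternative 9); the column player gets 6 (best alternative 5). Neither deviates — NE.
(B, C): the row player gets 12 (best alternative 6); the column player gets 10 (best alternative 8). Neither deviates — NE.
(C, R) is not a NE: the row player would switch to A (7 > 1).
No other cell survives both best-response checks, so there are 2 pure NE.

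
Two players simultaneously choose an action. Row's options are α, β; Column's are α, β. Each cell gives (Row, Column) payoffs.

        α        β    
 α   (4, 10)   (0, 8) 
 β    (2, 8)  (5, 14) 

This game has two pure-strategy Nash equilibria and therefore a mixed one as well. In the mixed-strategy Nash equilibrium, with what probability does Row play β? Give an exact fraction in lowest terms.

Row's mix p on α must make Column indifferent between α and β.
Column's payoff from α: 10p + 8(1−p). From β: 8p + 14(1−p).
Set equal: 2p = 6(1−p) → p = 6/8 = 3/4.
Probability on β is 1 − 3/4 = 1/4.

1/4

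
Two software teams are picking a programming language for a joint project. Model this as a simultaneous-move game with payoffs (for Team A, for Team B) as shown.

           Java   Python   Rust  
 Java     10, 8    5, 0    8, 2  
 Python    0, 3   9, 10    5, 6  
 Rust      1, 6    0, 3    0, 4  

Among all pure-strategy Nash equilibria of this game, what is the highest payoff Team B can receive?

10

Both Java is a pure NE (Team A: 10 ≥ 1; Team B: 8 ≥ 2). Team B gets 8.
Both Python is a pure NE (Team A: 9 ≥ 5; Team B: 10 ≥ 6). Team B gets 10.
Every other cell has a profitable deviation for at least one player. Highest of {8, 10} is 10.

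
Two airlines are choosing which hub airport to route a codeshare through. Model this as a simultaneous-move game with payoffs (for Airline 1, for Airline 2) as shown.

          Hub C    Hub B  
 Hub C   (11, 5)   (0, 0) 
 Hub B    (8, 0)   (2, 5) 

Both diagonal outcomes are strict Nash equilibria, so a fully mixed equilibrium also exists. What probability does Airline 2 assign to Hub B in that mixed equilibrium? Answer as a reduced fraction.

3/5

Airline 2's mix q on Hub C must make Airline 1 indifferent between Hub C and Hub B.
Airline 1's payoff from Hub C: 11q + 0(1−q). From Hub B: 8q + 2(1−q).
Set equal: 3q = 2(1−q) → q = 2/5.
Probability on Hub B is 1 − 2/5 = 3/5.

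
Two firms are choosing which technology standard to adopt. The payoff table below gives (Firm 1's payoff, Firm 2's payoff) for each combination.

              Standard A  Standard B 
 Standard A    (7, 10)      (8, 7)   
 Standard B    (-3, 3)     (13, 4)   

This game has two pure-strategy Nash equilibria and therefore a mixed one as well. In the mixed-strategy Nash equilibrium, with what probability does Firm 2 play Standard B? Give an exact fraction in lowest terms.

2/3

Firm 2's mix q on Standard A must make Firm 1 indifferent between Standard A and Standard B.
Firm 1's payoff from Standard A: 7q + 8(1−q). From Standard B: (-3)q + 13(1−q).
Set equal: 10q = 5(1−q) → q = 5/15 = 1/3.
Probability on Standard B is 1 − 1/3 = 2/3.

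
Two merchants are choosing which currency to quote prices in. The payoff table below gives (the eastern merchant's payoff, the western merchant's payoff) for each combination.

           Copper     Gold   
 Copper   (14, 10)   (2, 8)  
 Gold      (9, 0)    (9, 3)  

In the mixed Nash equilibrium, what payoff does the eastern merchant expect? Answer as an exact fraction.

The western merchant mixes with probability q on Copper, chosen so the eastern merchant is indifferent: 14q + 2(1−q) = 9q + 9(1−q) gives q = 7/12.
The eastern merchant's expected payoff (from either row, since indifferent) is 14·7/12 + 2·5/12 = 9.

9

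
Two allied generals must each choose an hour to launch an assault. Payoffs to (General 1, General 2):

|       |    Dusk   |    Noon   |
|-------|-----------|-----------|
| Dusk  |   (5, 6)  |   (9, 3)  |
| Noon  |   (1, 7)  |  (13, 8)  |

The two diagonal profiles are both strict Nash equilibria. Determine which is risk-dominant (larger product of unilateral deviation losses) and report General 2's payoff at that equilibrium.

At both Dusk: General 1 loses 5 − 1 = 4 by deviating; General 2 loses 6 − 3 = 3. Product = 4·3 = 12.
At both Noon: General 1 loses 13 − 9 = 4 by deviating; General 2 loses 8 − 7 = 1. Product = 4·1 = 4.
12 > 4, so both Dusk is risk-dominant. General 2's payoff there is 6.

6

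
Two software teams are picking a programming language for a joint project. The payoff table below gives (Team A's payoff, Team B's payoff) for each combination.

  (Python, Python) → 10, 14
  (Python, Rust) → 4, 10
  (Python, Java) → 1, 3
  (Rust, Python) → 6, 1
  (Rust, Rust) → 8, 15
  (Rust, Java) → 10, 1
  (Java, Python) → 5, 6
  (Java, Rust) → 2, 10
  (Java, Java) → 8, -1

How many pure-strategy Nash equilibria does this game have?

2

Both Python: Team A gets 10 (best alternative 6); Team B gets 14 (best alternative 10). Neither deviates — NE.
Both Rust: Team A gets 8 (best alternative 4); Team B gets 15 (best alternative 1). Neither deviates — NE.
Both Java is not a NE: Team A would switch to Rust (10 > 8).
No other cell survives both best-response checks, so there are 2 pure NE.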